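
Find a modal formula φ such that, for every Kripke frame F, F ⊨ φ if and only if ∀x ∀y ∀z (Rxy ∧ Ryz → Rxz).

□s → □□s

This is transitivity; the standard corresponding axiom is 4: □s → □□s.
Suppose □s→□□s is valid. Take Rxy, Ryz and set V(s)={w : Rxw}. Then □s at x, so □□s at x, so □s at y, so s at z, i.e. Rxz.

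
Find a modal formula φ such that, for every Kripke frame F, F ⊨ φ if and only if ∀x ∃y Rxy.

The condition is seriality. The D schema □r → ◇r defines it.

□r → ◇r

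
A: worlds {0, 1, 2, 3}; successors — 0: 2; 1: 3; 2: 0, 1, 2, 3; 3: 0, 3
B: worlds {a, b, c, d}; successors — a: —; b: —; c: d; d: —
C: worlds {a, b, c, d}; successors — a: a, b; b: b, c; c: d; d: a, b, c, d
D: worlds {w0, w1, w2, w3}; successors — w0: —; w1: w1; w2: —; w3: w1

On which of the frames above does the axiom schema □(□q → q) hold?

Frame correspondent (Sahlqvist): ∀x ∀y (Rxy → Ryy) — i.e. shift-reflexivity.
A: fails — R20 but not R00.
B: fails — Rcd but not Rdd.
C: fails — Rbc but not Rcc.
D: condition met.

D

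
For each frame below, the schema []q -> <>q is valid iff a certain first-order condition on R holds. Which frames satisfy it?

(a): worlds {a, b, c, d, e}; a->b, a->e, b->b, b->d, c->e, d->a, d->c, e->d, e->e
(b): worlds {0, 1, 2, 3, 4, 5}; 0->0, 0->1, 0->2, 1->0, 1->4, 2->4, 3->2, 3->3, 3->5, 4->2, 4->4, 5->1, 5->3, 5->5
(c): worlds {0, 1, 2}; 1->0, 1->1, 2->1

(a), (b)

The schema corresponds to seriality: forall x exists y Rxy.
(a): ✓.
(b): ✓.
(c): fails — world 0 has no successor.
Valid on: (a), (b).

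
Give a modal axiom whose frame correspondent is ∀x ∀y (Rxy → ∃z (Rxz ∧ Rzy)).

This is density; the standard corresponding axiom is C4: □□q → □q.
Suppose □□q→□q is valid. Take Rxy and set V(q)={w : xR²w}. Then □□q at x, so □q at x, so q at y, i.e. ∃z(Rxz∧Rzy).

□□q → □q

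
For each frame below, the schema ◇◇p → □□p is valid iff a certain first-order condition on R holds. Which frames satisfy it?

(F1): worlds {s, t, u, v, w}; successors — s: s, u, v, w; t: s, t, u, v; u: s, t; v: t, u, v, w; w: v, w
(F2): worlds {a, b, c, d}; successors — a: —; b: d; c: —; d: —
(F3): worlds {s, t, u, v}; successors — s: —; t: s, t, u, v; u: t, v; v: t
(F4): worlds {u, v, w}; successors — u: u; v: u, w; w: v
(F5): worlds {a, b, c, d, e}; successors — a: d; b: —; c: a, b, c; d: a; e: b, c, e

(F2)

This is the axiom for a generalized confluence (Geach) condition; its first-order frame correspondent is ∀x ∀y ∀z ((xR²y ∧ xR²z) → ∃w (y = w ∧ z = w)).
(F1): fails — sR²s, sR²t but s ≠ t.
(F2): condition met.
(F3): fails — tR²s, tR²t but s ≠ t.
(F4): fails — vR²u, vR²v but u ≠ v.
(F5): fails — cR²a, cR²b but a ≠ b.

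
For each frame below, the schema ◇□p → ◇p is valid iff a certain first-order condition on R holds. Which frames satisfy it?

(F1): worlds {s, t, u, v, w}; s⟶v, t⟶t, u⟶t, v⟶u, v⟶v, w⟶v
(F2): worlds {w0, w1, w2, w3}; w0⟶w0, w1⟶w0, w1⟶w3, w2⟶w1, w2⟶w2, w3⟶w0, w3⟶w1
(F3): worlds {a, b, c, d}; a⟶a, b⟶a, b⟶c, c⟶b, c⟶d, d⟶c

none

This is the axiom for a generalized confluence (Geach) condition; its first-order frame correspondent is ∀x ∀y (xRy → ∃w (yRw ∧ xRw)).
(F1): fails — vRu but no w* with uRw* and vRw*.
(F2): fails — w2Rw1 but no w with w1Rw and w2Rw.
(F3): fails — bRc but no w with cRw and bRw.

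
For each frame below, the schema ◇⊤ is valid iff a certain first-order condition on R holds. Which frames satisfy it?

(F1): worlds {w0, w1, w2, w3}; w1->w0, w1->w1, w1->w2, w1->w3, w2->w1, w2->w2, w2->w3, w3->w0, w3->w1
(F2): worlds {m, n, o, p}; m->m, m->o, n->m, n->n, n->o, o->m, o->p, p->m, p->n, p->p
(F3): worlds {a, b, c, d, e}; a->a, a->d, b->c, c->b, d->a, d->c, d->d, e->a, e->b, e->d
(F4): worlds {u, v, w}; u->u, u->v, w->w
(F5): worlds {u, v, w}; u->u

The schema corresponds to seriality: ∀x ∃y Rxy.
(F1): fails — world w0 has no successor.
(F2): holds.
(F3): holds.
(F4): fails — world v has no successor.
(F5): fails — world v has no successor.
Valid on: (F2), (F3).

(F2), (F3)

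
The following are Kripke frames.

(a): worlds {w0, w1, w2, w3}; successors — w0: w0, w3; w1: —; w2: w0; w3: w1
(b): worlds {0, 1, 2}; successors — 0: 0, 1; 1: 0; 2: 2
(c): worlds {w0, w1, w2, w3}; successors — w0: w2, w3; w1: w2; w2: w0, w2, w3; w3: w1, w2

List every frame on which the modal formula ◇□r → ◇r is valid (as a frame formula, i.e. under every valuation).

(b), (c)

The schema corresponds to a generalized confluence (Geach) condition: ∀x ∀y (xRy → ∃w (yRw ∧ xRw)).
(a): fails — w0Rw3 but no w with w3Rw and w0Rw.
(b): condition met.
(c): condition met.
Valid on: (b), (c).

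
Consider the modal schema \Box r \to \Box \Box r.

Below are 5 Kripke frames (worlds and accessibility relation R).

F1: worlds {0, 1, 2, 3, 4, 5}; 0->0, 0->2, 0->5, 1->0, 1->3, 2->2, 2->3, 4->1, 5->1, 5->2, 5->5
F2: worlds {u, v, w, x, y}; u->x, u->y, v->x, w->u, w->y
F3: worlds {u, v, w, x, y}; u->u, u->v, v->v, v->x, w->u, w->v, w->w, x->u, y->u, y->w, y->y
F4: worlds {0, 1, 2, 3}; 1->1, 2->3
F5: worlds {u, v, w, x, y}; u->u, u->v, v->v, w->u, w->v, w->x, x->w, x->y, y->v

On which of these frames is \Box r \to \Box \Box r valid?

F4

The schema corresponds to transitivity: \forall x \forall y \forall z (Rxy \wedge Ryz \to Rxz).
F1: fails — R10 and R02 but not R12.
F2: fails — Rwu and Rux but not Rwx.
F3: fails — Ruv and Rvx but not Rux.
F4: ✓.
F5: fails — Rxw and Rwu but not Rxu.
Valid on: F4.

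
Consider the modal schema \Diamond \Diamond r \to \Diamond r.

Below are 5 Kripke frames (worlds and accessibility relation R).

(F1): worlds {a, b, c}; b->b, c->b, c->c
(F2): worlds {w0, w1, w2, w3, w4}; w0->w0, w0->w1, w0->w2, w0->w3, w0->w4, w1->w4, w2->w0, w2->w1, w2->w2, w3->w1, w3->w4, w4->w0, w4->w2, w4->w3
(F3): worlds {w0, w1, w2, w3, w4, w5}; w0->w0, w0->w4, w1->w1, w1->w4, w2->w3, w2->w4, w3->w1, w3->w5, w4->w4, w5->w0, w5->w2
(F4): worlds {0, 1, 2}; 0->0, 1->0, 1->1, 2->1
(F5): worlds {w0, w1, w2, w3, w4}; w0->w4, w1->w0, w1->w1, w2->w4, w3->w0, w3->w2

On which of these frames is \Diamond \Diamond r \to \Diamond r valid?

The schema corresponds to transitivity: \forall x \forall y \forall z (Rxy \wedge Ryz \to Rxz).
(F1): condition met.
(F2): fails — Rw4w2 and Rw2w1 but not Rw4w1.
(F3): fails — Rw3w5 and Rw5w2 but not Rw3w2.
(F4): fails — R21 and R10 but not R20.
(F5): fails — Rw1w0 and Rw0w4 but not Rw1w4.
Valid on: (F1).

(F1)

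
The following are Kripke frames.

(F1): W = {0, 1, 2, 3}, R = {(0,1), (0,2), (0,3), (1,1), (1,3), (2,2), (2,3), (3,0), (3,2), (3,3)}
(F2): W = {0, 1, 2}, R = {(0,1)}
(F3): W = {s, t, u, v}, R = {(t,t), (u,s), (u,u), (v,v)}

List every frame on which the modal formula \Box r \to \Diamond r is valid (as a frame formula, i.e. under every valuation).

Frame correspondent (Sahlqvist): \forall x \exists y Rxy — i.e. seriality.
(F1): condition met.
(F2): fails — world 1 has no successor.
(F3): fails — world s has no successor.

(F1)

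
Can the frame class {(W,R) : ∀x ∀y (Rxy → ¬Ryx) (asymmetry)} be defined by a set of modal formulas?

If a class were modally definable it would be closed under surjective bounded morphisms (Goldblatt–Thomason).
The 5-cycle (worlds 0,1,2,3,4 with 0→1→2→3→4→0) is asymmetric. Mapping every world to a single reflexive point • is a surjective bounded morphism, and the reflexive point is not asymmetric (R•• but asymmetry requires ¬R••).
So the class is not modally definable.

No — not modally definable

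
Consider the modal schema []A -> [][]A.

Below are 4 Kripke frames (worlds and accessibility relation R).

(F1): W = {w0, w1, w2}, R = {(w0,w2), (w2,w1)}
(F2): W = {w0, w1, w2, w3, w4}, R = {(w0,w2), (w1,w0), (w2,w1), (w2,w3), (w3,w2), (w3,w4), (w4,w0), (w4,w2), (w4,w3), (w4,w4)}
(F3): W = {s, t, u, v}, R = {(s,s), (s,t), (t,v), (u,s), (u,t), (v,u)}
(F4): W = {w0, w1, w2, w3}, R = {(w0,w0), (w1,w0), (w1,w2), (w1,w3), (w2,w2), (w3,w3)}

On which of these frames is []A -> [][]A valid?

Frame correspondent (Sahlqvist): forall x forall y forall z (Rxy & Ryz -> Rxz) — i.e. transitivity.
(F1): fails — Rw0w2 and Rw2w1 but not Rw0w1.
(F2): fails — Rw1w0 and Rw0w2 but not Rw1w2.
(F3): fails — Rtv and Rvu but not Rtu.
(F4): ✓.

(F4)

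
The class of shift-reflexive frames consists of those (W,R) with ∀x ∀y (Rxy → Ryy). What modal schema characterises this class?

This is shift-reflexivity; the standard corresponding axiom is T□: □(□q → q).
Suppose □(□q→q) is valid. Take Rxy and set V(q)={w : Ryw}. Then at y, □q holds; since □(□q→q) at x, □q→q at y, so q at y, i.e. Ryy.

□(□q → q)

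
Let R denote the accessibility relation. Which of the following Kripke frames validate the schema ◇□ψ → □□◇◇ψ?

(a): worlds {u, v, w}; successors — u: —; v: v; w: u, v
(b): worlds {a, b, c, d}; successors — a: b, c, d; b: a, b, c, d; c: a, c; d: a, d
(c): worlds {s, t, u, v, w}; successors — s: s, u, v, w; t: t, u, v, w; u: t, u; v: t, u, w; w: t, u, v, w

(b), (c)

Frame correspondent (Sahlqvist): ∀x ∀y ∀z ((xRy ∧ xR²z) → ∃w (yRw ∧ zR²w)) — i.e. a generalized confluence (Geach) condition.
(a): fails — wRu, wR²v but no t with uRt and vR²t.
(b): holds.
(c): holds.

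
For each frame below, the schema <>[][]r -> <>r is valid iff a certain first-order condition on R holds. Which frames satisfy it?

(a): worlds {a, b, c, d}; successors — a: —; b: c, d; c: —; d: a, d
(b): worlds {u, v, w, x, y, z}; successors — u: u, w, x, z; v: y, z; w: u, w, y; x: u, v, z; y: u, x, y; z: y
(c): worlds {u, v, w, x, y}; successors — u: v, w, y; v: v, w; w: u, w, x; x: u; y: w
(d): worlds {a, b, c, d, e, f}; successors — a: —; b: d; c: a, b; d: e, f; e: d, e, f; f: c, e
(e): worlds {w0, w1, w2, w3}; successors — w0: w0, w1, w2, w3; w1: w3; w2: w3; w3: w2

The schema corresponds to a generalized confluence (Geach) condition: forall x forall y (xRy -> exists w (y R^2 w & xRw)).
(a): fails — bRc but no w with cR²w and bRw.
(b): ✓.
(c): ✓.
(d): fails — cRa but no w with aR²w and cRw.
(e): ✓.

(b), (c), (e)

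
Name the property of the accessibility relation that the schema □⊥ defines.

□⊥ is valid iff no world has any successor (otherwise □⊥ fails at any world with one).

emptiness of R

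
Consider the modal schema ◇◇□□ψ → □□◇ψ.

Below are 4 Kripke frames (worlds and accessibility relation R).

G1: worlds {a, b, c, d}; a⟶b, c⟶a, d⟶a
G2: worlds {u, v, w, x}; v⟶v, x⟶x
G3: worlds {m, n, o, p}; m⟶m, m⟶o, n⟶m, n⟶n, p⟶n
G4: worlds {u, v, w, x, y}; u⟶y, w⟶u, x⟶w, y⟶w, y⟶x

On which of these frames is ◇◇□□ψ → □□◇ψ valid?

G2

This is the axiom for a generalized confluence (Geach) condition; its first-order frame correspondent is ∀x ∀y ∀z ((xR²y ∧ xR²z) → ∃w (yR²w ∧ zRw)).
G1: fails — cR²b, cR²b but no w with bR²w and bRw.
G2: condition met.
G3: fails — mR²m, mR²o but no w with mR²w and oRw.
G4: fails — uR²w, uR²w but no t with wR²t and wRt.
Valid on: G2.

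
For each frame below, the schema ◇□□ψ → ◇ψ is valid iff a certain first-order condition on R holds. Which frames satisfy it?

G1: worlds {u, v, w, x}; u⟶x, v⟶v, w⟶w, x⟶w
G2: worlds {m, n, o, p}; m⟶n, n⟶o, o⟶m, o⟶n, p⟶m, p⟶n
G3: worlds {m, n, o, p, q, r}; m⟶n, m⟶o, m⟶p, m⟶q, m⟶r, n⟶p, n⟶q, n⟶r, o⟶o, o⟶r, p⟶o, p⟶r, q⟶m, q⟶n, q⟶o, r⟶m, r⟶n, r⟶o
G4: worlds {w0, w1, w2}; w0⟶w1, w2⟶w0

Frame correspondent (Sahlqvist): ∀x ∀y (xRy → ∃w (yR²w ∧ xRw)) — i.e. a generalized confluence (Geach) condition.
G1: fails — uRx but no t with xR²t and uRt.
G2: fails — oRm but no w with mR²w and oRw.
G3: ✓.
G4: fails — w0Rw1 but no w with w1R²w and w0Rw.
Valid on: G3.

G3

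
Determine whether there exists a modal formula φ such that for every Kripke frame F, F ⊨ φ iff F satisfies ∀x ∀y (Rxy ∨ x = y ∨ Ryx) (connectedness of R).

Any modally definable frame class is closed under disjoint unions.
Take 2 disjoint single-world reflexive frames: each is trivially connected, but their disjoint union has 2 worlds with no edge between distinct components, so it is not connected.
So no modal formula (or set of formulas) defines exactly the connected frames.

Not definable by any modal formula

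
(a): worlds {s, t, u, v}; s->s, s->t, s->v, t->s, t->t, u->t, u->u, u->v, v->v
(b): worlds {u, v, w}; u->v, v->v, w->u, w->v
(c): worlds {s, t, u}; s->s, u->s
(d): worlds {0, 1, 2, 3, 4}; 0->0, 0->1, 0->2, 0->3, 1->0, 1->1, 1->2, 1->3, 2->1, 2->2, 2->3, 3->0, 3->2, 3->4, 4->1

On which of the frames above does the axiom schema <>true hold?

The schema corresponds to seriality: forall x exists y Rxy.
(a): satisfies the condition.
(b): satisfies the condition.
(c): fails — world t has no successor.
(d): satisfies the condition.
Valid on: (a), (b), (d).

(a), (b), (d)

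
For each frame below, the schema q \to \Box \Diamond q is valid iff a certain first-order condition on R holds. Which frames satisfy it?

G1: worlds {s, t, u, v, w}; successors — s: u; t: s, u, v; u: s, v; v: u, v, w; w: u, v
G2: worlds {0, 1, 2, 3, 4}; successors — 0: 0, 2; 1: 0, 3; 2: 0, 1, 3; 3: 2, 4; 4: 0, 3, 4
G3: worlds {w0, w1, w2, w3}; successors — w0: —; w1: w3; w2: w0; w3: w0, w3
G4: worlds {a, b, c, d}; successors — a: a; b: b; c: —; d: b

none

The schema corresponds to symmetry: \forall x \forall y (Rxy \to Ryx).
G1: fails — Rtv but not Rvt.
G2: fails — R10 but not R01.
G3: fails — Rw2w0 but not Rw0w2.
G4: fails — Rdb but not Rbd.
Valid on no frame.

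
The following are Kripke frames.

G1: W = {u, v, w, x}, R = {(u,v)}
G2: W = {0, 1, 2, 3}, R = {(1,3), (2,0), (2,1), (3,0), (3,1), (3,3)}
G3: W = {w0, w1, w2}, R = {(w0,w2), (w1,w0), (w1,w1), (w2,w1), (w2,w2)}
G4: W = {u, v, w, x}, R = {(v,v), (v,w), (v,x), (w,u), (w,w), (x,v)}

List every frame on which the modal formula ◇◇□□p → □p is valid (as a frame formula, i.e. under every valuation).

This is the axiom for a generalized confluence (Geach) condition; its first-order frame correspondent is ∀x ∀y ∀z ((xR²y ∧ xRz) → ∃w (yR²w ∧ z = w)).
G1: satisfies the condition.
G2: fails — 1R²0, 1R3 but no w with 0R²w and 3=w.
G3: fails — w1R²w0, w1Rw0 but no w with w0R²w and w0=w.
G4: fails — vR²u, vRv but no t with uR²t and v=t.

G1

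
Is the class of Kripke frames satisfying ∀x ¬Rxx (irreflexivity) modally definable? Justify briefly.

No

Modal frame validity is preserved under surjective bounded morphisms.
The 5-cycle (worlds a,b,c,d,e with a→b→c→d→e→a) is irreflexive, and the map sending every world to a single reflexive point • is a surjective bounded morphism (forth: every edge maps to (•,•); back: every world has a successor). So any modal formula valid on the 5-cycle is also valid on the reflexive point, which is not irreflexive.
So the class is not modally definable.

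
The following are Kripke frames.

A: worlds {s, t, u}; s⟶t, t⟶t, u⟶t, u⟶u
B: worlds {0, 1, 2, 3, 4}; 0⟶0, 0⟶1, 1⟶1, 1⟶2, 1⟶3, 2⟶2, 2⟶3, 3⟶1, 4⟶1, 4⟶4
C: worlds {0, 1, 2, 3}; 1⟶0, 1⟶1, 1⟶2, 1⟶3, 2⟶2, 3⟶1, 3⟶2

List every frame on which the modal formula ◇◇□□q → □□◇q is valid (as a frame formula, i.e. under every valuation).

A, B

Frame correspondent (Sahlqvist): ∀x ∀y ∀z ((xR²y ∧ xR²z) → ∃w (yR²w ∧ zRw)) — i.e. a generalized confluence (Geach) condition.
A: holds.
B: holds.
C: fails — 1R²0, 1R²0 but no w with 0R²w and 0Rw.
Valid on: A, B.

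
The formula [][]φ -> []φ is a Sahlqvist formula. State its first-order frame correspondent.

Suppose □□φ→□φ is valid. Take Rxy and set V(φ)={w : xR²w}. Then □□φ at x, so □φ at x, so φ at y, i.e. ∃z(Rxz∧Rzy).
The converse is a direct semantic check.
Frame condition: forall x forall y (Rxy -> exists z (Rxz & Rzy)).

density: forall x forall y (Rxy -> exists z (Rxz & Rzy))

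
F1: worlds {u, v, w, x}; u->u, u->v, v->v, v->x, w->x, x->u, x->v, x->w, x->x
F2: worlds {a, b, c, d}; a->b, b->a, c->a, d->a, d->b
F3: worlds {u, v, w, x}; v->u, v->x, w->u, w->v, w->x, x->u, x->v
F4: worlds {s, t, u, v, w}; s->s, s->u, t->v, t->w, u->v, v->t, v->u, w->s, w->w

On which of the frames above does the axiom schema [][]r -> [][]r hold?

This is the axiom for a generalized confluence (Geach) condition; its first-order frame correspondent is forall x forall z (x R^2 z -> exists w (x R^2 w & z = w)).
F1: ✓.
F2: ✓.
F3: ✓.
F4: ✓.

F1, F2, F3, F4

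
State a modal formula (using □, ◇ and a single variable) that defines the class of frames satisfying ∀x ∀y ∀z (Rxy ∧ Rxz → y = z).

A defining formula is ◇ψ → □ψ (the CD axiom).
Suppose ◇ψ→□ψ is valid. Take Rxy, Rxz and set V(ψ)={y}. Then ◇ψ at x, so □ψ at x, so ψ at z, i.e. z=y.

◇ψ → □ψ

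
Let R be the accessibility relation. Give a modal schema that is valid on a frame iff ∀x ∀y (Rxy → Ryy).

A defining formula is □(□r → r) (the T□ axiom).

□(□r → r)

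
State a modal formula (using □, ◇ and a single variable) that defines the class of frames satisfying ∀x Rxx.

□ψ → ψ

This is reflexivity; the standard corresponding axiom is T: □ψ → ψ.
Suppose □ψ→ψ is valid. At any x set V(ψ)={w : Rxw}. Then □ψ holds at x, so ψ holds at x, i.e. Rxx.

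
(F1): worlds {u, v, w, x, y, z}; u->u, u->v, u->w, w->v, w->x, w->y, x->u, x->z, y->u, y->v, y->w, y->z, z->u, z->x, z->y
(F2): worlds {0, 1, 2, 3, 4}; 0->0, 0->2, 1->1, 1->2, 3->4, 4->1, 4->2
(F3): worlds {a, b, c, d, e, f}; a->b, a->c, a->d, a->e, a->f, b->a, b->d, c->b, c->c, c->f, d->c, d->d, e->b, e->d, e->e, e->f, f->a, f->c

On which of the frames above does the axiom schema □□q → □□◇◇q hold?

(F3)

Frame correspondent (Sahlqvist): ∀x ∀z (xR²z → ∃w (xR²w ∧ zR²w)) — i.e. a generalized confluence (Geach) condition.
(F1): fails — uR²v but no t with uR²t and vR²t.
(F2): fails — 0R²2 but no w with 0R²w and 2R²w.
(F3): satisfies the condition.
Valid on: (F3).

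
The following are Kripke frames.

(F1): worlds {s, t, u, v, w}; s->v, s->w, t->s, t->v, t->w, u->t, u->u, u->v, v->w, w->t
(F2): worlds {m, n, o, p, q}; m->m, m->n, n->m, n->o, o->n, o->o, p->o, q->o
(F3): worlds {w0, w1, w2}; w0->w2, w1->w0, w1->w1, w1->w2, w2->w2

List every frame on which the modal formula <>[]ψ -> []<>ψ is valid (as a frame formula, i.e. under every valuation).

(F2), (F3)

Frame correspondent (Sahlqvist): forall x forall y forall z (Rxy & Rxz -> exists w (Ryw & Rzw)) — i.e. convergence.
(F1): fails — Rsv and Rsw but v and w have no common successor.
(F2): satisfies the condition.
(F3): satisfies the condition.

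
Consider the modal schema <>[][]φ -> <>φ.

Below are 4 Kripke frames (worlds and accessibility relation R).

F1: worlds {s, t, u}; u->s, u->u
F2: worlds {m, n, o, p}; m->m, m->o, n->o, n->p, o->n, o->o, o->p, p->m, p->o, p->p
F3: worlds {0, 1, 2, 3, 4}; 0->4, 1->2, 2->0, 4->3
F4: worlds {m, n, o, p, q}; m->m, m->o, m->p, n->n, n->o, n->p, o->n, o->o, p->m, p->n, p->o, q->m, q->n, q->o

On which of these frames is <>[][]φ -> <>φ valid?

F2, F4

The schema corresponds to a generalized confluence (Geach) condition: forall x forall y (xRy -> exists w (y R^2 w & xRw)).
F1: fails — uRs but no w with sR²w and uRw.
F2: satisfies the condition.
F3: fails — 0R4 but no w with 4R²w and 0Rw.
F4: satisfies the condition.
Valid on: F2, F4.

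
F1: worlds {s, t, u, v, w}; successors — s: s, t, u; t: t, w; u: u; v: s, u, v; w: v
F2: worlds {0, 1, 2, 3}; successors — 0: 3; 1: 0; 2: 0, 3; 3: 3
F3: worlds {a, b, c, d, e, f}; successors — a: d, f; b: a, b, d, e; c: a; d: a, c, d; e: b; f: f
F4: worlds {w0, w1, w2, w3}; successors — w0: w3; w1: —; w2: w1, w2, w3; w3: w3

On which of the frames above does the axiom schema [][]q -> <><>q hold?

Frame correspondent (Sahlqvist): forall x exists w (x R^2 w & x R^2 w) — i.e. a generalized confluence (Geach) condition.
F1: satisfies the condition.
F2: satisfies the condition.
F3: satisfies the condition.
F4: fails — at w1 but no w with w1R²w and w1R²w.

F1, F2, F3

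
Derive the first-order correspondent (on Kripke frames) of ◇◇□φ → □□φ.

∀x ∀y ∀z ((xR²y ∧ xR²z) → ∃w (yRw ∧ z = w))

This is a Sahlqvist (Geach-type) schema ◇^2□^1φ → □^2◇^0φ.
Minimal-valuation argument: fix x; take any y with xR^2y and any z with xR^2z. Set V(φ) to the set of worlds R-reachable from y in exactly 1 step. Then □^1φ holds at y, so the antecedent holds at x; validity forces ◇^0φ at z, giving a w with zR^0w and yR^1w.
First-order correspondent: ∀x ∀y ∀z ((xR²y ∧ xR²z) → ∃w (yRw ∧ z = w)).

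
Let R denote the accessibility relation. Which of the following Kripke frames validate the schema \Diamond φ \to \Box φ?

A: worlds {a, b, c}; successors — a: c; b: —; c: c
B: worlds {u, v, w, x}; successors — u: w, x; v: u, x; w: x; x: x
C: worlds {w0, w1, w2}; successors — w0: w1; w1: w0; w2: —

A, C

This is the axiom for partial functionality; its first-order frame correspondent is \forall x \forall y \forall z (Rxy \wedge Rxz \to y = z).
A: satisfies the condition.
B: fails — u sees both w and x.
C: satisfies the condition.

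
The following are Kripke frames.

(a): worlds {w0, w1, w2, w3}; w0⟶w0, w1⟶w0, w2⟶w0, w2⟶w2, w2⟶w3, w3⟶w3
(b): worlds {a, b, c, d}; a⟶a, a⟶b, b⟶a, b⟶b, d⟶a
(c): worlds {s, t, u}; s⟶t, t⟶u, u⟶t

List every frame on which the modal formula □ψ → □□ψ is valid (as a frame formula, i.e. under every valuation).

The schema corresponds to transitivity: ∀x ∀y ∀z (Rxy ∧ Ryz → Rxz).
(a): holds.
(b): fails — Rda and Rab but not Rdb.
(c): fails — Rtu and Rut but not Rtt.

(a)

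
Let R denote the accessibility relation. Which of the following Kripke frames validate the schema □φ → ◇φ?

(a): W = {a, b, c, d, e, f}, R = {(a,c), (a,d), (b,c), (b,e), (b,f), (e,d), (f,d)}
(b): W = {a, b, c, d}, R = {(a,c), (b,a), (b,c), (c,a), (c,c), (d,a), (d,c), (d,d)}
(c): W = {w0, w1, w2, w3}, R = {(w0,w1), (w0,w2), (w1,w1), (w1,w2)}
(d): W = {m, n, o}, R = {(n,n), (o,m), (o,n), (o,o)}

The schema corresponds to seriality: ∀x ∃y Rxy.
(a): fails — world c has no successor.
(b): holds.
(c): fails — world w2 has no successor.
(d): fails — world m has no successor.

(b)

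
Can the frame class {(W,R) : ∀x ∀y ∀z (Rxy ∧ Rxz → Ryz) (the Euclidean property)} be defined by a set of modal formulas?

This is a Sahlqvist condition; the 5 axiom ◇r → □◇r defines it.
Suppose ◇r→□◇r is valid. Take Rxy, Rxz and set V(r)={y}. Then ◇r at x, so □◇r at x, so ◇r at z, so some w with Rzw has r; w=y, i.e. Rzy. By symmetry of the argument, Ryz.

Definable; ◇r → □◇r defines it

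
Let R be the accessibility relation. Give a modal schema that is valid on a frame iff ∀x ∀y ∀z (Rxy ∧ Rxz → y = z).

◇ψ → □ψ

A defining formula is ◇ψ → □ψ (the CD axiom).
Suppose ◇ψ→□ψ is valid. Take Rxy, Rxz and set V(ψ)={y}. Then ◇ψ at x, so □ψ at x, so ψ at z, i.e. z=y.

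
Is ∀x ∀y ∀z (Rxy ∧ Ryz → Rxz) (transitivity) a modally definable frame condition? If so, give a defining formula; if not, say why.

Yes, by □q → □□q

The condition is transitivity. A defining modal formula is □q → □□q.
Suppose □q→□□q is valid. Take Rxy, Ryz and set V(q)={w : Rxw}. Then □q at x, so □□q at x, so □q at y, so q at z, i.e. Rxz.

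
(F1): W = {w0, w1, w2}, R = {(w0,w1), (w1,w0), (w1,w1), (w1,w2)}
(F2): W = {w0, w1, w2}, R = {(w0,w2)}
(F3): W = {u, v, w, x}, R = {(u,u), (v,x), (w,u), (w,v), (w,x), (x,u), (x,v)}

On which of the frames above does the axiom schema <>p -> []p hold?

This is the axiom for partial functionality; its first-order frame correspondent is forall x forall y forall z (Rxy & Rxz -> y = z).
(F1): fails — w1 sees both w0 and w1.
(F2): satisfies the condition.
(F3): fails — w sees both u and v.

(F2)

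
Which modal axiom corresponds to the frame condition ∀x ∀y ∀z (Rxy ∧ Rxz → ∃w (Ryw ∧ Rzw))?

◇□s → □◇s

The condition is convergence. The .2 schema ◇□s → □◇s defines it.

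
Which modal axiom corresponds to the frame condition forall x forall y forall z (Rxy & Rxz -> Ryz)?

This is the Euclidean property; the standard corresponding axiom is 5: ◇s → □◇s.

◇s → □◇s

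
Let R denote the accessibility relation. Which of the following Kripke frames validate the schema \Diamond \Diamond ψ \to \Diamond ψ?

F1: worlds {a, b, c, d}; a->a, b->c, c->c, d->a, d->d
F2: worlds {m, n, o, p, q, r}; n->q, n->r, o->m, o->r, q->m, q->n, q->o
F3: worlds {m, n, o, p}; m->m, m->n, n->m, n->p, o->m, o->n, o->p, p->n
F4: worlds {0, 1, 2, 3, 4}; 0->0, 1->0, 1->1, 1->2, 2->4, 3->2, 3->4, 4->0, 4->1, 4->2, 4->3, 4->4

F1

The schema corresponds to transitivity: \forall x \forall y \forall z (Rxy \wedge Ryz \to Rxz).
F1: holds.
F2: fails — Rnq and Rqm but not Rnm.
F3: fails — Rpn and Rnm but not Rpm.
F4: fails — R34 and R43 but not R33.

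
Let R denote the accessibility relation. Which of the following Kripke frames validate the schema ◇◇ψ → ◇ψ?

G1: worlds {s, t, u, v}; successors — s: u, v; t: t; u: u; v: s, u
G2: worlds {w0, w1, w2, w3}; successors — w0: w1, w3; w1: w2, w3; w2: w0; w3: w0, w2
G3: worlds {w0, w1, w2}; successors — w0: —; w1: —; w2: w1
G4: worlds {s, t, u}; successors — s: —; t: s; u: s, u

G3, G4

The schema corresponds to a generalized confluence (Geach) condition: ∀x ∀y (xR²y → ∃w (y = w ∧ xRw)).
G1: fails — sR²s but no w with s=w and sRw.
G2: fails — w0R²w0 but no w with w0=w and w0Rw.
G3: holds.
G4: holds.
Valid on: G3, G4.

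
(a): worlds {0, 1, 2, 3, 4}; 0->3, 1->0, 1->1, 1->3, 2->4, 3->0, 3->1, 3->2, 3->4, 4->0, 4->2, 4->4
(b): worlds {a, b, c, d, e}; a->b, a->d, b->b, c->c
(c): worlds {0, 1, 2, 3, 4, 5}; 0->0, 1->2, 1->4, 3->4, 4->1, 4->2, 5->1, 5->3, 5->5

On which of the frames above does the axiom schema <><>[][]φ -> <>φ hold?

The schema corresponds to a generalized confluence (Geach) condition: forall x forall y (x R^2 y -> exists w (y R^2 w & xRw)).
(a): fails — 0R²0 but no w with 0R²w and 0Rw.
(b): condition met.
(c): fails — 1R²2 but no w with 2R²w and 1Rw.
Valid on: (b).

(b)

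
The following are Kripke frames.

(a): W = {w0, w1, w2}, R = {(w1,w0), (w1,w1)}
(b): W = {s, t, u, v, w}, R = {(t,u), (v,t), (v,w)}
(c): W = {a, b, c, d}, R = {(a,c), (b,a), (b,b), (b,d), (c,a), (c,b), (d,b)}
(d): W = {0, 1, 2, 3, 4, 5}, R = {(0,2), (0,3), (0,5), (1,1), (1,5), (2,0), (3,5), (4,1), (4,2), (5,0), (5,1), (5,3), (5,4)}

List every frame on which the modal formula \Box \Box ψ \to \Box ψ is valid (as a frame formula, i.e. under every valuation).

(a)

This is the axiom for density; its first-order frame correspondent is \forall x \forall y (Rxy \to \exists z (Rxz \wedge Rzy)).
(a): holds.
(b): fails — Rtu but no z with Rtz and Rzu.
(c): fails — Rac but no z with Raz and Rzc.
(d): fails — R02 but no z with R0z and Rz2.
Valid on: (a).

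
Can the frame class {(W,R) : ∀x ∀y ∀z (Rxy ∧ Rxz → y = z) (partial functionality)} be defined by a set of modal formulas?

Definable; ◇p → □p defines it

This is a Sahlqvist condition; the CD axiom ◇p → □p defines it.
Suppose ◇p→□p is valid. Take Rxy, Rxz and set V(p)={y}. Then ◇p at x, so □p at x, so p at z, i.e. z=y.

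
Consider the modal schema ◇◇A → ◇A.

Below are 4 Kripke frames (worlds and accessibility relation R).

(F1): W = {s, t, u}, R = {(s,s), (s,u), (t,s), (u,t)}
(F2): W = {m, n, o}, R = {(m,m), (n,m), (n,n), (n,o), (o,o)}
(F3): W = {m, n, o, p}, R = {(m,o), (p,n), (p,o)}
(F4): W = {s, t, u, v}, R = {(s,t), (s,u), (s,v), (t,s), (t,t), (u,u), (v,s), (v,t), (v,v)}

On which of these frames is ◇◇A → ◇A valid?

(F2), (F3)

Frame correspondent (Sahlqvist): ∀x ∀y (xR²y → ∃w (y = w ∧ xRw)) — i.e. a generalized confluence (Geach) condition.
(F1): fails — sR²t but no w with t=w and sRw.
(F2): condition met.
(F3): condition met.
(F4): fails — sR²s but no w with s=w and sRw.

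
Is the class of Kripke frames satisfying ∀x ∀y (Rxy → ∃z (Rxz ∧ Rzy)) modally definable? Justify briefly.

Yes — defined by □□r → □r

The condition is density. A defining modal formula is □□r → □r.
Suppose □□r→□r is valid. Take Rxy and set V(r)={w : xR²w}. Then □□r at x, so □r at x, so r at y, i.e. ∃z(Rxz∧Rzy).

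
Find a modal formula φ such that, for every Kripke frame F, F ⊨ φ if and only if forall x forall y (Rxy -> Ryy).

□(□r → r)

This is shift-reflexivity; the standard corresponding axiom is T□: □(□r → r).
Suppose □(□r→r) is valid. Take Rxy and set V(r)={w : Ryw}. Then at y, □r holds; since □(□r→r) at x, □r→r at y, so r at y, i.e. Ryy.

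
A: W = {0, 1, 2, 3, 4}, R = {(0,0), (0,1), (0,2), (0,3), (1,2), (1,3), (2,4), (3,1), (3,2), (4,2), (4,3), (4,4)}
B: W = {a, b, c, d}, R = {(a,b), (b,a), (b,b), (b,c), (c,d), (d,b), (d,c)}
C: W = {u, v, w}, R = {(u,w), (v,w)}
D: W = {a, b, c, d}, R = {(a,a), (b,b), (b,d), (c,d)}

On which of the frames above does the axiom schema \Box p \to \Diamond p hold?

A, B

Frame correspondent (Sahlqvist): \forall x \exists y Rxy — i.e. seriality.
A: ✓.
B: ✓.
C: fails — world w has no successor.
D: fails — world d has no successor.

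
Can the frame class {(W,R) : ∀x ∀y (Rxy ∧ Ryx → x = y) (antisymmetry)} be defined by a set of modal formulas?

Not definable by any modal formula

Any modally definable frame class is closed under surjective bounded morphisms.
The 8-cycle (worlds s,t,u,v,w,x,y,z with s→t→u→v→w→x→y→z→s) is antisymmetric. Sending even-indexed worlds to a and odd-indexed worlds to b is a surjective bounded morphism onto the two-world frame with a↔b, which is not antisymmetric.
Hence antisymmetry is not modally definable.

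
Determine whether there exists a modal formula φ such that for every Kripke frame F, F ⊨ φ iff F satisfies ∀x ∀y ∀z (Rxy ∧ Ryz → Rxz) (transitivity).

Yes, by □q → □□q

Yes: it is transitivity, defined by the 4 schema □q → □□q.
Suppose □q→□□q is valid. Take Rxy, Ryz and set V(q)={w : Rxw}. Then □q at x, so □□q at x, so □q at y, so q at z, i.e. Rxz.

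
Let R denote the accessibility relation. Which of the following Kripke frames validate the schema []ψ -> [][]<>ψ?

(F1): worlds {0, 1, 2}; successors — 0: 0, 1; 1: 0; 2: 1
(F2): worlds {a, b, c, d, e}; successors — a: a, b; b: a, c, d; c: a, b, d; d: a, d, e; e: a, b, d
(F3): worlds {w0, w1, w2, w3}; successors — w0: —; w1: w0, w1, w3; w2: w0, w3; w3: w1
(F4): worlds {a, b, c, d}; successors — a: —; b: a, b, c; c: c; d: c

Frame correspondent (Sahlqvist): forall x forall z (x R^2 z -> exists w (xRw & zRw)) — i.e. a generalized confluence (Geach) condition.
(F1): ✓.
(F2): ✓.
(F3): fails — w1R²w0 but no w with w1Rw and w0Rw.
(F4): fails — bR²a but no w with bRw and aRw.
Valid on: (F1), (F2).

(F1), (F2)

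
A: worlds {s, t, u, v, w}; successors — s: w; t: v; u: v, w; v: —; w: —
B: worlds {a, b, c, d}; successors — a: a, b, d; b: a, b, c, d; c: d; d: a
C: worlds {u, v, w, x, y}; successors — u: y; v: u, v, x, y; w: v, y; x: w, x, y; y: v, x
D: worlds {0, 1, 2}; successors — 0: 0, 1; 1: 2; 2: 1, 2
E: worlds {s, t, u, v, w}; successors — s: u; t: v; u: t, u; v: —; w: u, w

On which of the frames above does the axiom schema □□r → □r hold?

This is the axiom for density; its first-order frame correspondent is ∀x ∀y (Rxy → ∃z (Rxz ∧ Rzy)).
A: fails — Ruv but no z with Ruz and Rzv.
B: fails — Rcd but no z with Rcz and Rzd.
C: fails — Ruy but no z with Ruz and Rzy.
D: satisfies the condition.
E: fails — Rtv but no z with Rtz and Rzv.
Valid on: D.

D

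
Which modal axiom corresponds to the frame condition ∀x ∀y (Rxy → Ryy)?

The condition is shift-reflexivity. The T□ schema □(□q → q) defines it.

□(□q → q)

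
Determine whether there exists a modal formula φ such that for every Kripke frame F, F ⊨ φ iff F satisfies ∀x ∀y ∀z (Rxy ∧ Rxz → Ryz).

The condition is the Euclidean property. A defining modal formula is ◇r → □◇r.
Suppose ◇r→□◇r is valid. Take Rxy, Rxz and set V(r)={y}. Then ◇r at x, so □◇r at x, so ◇r at z, so some w with Rzw has r; w=y, i.e. Rzy. By symmetry of the argument, Ryz.

Definable; ◇r → □◇r defines it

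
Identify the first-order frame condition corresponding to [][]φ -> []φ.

density

This schema is the C4 axiom.
Its frame correspondent is density — forall x forall y (Rxy -> exists z (Rxz & Rzy)).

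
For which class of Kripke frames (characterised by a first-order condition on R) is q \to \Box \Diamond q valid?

Symmetry

Suppose q→□◇q is valid. Take Rxy and set V(q)={x}. Then q at x, so □◇q at x, so ◇q at y, so some z with Ryz has q; z=x, i.e. Ryx.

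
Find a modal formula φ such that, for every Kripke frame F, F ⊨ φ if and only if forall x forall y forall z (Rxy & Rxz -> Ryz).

◇ψ → □◇ψ

A defining formula is ◇ψ → □◇ψ (the 5 axiom).
Suppose ◇ψ→□◇ψ is valid. Take Rxy, Rxz and set V(ψ)={y}. Then ◇ψ at x, so □◇ψ at x, so ◇ψ at z, so some w with Rzw has ψ; w=y, i.e. Rzy. By symmetry of the argument, Ryz.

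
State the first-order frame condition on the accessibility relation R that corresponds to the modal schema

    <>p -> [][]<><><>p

This is a Sahlqvist (Geach-type) schema ◇^1□^0p → □^2◇^3p.
Minimal-valuation argument: fix x; take any y with xR^1y and any z with xR^2z. Set V(p) to the set of worlds R-reachable from y in exactly 0 steps. Then □^0p holds at y, so the antecedent holds at x; validity forces ◇^3p at z, giving a w with zR^3w and yR^0w.
First-order correspondent: forall x forall y forall z ((xRy & x R^2 z) -> exists w (y = w & z R^3 w)).

forall x forall y forall z ((xRy & x R^2 z) -> exists w (y = w & z R^3 w))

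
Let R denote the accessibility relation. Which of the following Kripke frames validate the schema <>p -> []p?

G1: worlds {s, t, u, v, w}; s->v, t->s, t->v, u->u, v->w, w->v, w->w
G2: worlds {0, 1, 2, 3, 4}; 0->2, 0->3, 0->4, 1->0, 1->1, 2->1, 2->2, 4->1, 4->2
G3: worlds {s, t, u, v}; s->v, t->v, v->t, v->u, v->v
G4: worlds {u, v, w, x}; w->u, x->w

G4

Frame correspondent (Sahlqvist): forall x forall y forall z (Rxy & Rxz -> y = z) — i.e. partial functionality.
G1: fails — t sees both s and v.
G2: fails — 0 sees both 2 and 3.
G3: fails — v sees both t and u.
G4: condition met.
Valid on: G4.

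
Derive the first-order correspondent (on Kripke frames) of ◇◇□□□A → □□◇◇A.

This is a Sahlqvist (Geach-type) schema ◇^2□^3A → □^2◇^2A.
First-order correspondent: ∀x ∀y ∀z ((xR²y ∧ xR²z) → ∃w (yR³w ∧ zR²w)).

∀x ∀y ∀z ((xR²y ∧ xR²z) → ∃w (yR³w ∧ zR²w))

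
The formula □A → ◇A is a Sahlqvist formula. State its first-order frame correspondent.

seriality

Suppose □A→◇A is valid. At any x set V(A)=W. Then □A at x, so ◇A at x, so x has a successor.
The converse is a direct semantic check.
So the correspondent is seriality.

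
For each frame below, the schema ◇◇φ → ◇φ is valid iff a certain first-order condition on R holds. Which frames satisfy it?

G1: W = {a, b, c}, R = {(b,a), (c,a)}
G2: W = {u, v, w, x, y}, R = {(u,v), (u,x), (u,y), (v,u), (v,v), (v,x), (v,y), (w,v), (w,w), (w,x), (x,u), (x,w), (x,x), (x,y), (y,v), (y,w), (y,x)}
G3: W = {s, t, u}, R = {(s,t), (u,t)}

G1, G3

Frame correspondent (Sahlqvist): ∀x ∀y ∀z (Rxy ∧ Ryz → Rxz) — i.e. transitivity.
G1: ✓.
G2: fails — Ruv and Rvu but not Ruu.
G3: ✓.
Valid on: G1, G3.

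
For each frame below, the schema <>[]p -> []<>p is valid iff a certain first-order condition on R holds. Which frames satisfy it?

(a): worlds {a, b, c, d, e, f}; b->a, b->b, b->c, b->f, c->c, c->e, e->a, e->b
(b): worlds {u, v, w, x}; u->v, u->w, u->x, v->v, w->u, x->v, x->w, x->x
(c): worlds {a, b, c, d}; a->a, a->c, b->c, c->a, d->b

The schema corresponds to convergence: forall x forall y forall z (Rxy & Rxz -> exists w (Ryw & Rzw)).
(a): fails — Rbc and Rbf but c and f have no common successor.
(b): fails — Ruv and Ruw but v and w have no common successor.
(c): condition met.

(c)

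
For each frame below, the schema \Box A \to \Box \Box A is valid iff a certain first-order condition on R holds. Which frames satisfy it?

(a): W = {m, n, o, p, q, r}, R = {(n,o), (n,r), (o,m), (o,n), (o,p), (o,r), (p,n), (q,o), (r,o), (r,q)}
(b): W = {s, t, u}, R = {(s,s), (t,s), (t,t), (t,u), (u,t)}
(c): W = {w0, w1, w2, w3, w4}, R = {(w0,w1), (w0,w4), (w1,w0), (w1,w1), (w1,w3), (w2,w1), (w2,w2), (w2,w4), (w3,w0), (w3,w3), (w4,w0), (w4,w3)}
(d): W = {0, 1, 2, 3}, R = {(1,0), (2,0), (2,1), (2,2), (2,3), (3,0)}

(d)

This is the axiom for transitivity; its first-order frame correspondent is \forall x \forall y \forall z (Rxy \wedge Ryz \to Rxz).
(a): fails — Rnr and Rrq but not Rnq.
(b): fails — Rut and Rts but not Rus.
(c): fails — Rw1w0 and Rw0w4 but not Rw1w4.
(d): holds.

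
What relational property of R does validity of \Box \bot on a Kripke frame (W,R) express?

emptiness of R

□⊥ is valid iff no world has any successor (otherwise □⊥ fails at any world with one).
The converse is a direct semantic check.
So the correspondent is emptiness of R.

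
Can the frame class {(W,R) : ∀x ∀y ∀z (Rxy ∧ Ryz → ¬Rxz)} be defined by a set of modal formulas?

No — not modally definable

Modal frame validity is preserved under surjective bounded morphisms.
The 3-cycle (worlds s,t,u with s→t→u→s) is intransitive. Mapping every world to a single reflexive point • is a surjective bounded morphism; the reflexive point is not intransitive (R••∧R•• but R••).
So the class is not modally definable.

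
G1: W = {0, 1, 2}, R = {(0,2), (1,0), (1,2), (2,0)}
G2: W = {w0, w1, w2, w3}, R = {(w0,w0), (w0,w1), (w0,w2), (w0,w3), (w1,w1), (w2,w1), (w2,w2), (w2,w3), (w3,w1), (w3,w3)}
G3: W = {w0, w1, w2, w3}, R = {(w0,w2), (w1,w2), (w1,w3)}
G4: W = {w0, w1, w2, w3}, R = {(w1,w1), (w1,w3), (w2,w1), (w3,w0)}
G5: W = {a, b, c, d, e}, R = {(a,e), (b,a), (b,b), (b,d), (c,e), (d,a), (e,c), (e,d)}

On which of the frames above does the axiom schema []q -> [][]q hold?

The schema corresponds to transitivity: forall x forall y forall z (Rxy & Ryz -> Rxz).
G1: fails — R20 and R02 but not R22.
G2: satisfies the condition.
G3: satisfies the condition.
G4: fails — Rw1w3 and Rw3w0 but not Rw1w0.
G5: fails — Rae and Rec but not Rac.

G2, G3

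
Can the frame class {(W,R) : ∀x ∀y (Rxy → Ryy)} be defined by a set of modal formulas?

This is a Sahlqvist condition; the T□ axiom □(□q → q) defines it.
Suppose □(□q→q) is valid. Take Rxy and set V(q)={w : Ryw}. Then at y, □q holds; since □(□q→q) at x, □q→q at y, so q at y, i.e. Ryy.

Definable; □(□q → q) defines it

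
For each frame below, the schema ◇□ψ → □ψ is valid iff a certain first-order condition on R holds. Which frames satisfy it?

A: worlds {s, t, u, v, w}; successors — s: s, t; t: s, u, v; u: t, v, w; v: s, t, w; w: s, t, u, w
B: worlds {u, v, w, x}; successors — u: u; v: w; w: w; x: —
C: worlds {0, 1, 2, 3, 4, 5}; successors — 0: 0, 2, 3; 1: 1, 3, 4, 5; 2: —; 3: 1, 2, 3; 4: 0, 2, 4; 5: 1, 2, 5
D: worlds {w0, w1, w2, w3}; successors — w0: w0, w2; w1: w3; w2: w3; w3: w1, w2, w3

This is the axiom for a generalized confluence (Geach) condition; its first-order frame correspondent is ∀x ∀y ∀z ((xRy ∧ xRz) → ∃w (yRw ∧ z = w)).
A: fails — sRt, sRt but no w* with tRw* and t=w*.
B: holds.
C: fails — 0R2, 0R0 but no w with 2Rw and 0=w.
D: fails — w0Rw2, w0Rw0 but no w with w2Rw and w0=w.

B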